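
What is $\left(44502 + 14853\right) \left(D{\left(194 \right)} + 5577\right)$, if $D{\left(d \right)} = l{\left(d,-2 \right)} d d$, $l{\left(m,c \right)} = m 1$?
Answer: $433704670155$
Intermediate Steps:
$l{\left(m,c \right)} = m$
$D{\left(d \right)} = d^{3}$ ($D{\left(d \right)} = d d d = d^{2} d = d^{3}$)
$\left(44502 + 14853\right) \left(D{\left(194 \right)} + 5577\right) = \left(44502 + 14853\right) \left(194^{3} + 5577\right) = 59355 \left(7301384 + 5577\right) = 59355 \cdot 7306961 = 433704670155$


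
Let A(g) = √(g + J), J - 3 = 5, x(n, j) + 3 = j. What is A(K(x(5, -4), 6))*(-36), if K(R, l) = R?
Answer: -36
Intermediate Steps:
x(n, j) = -3 + j
J = 8 (J = 3 + 5 = 8)
A(g) = √(8 + g) (A(g) = √(g + 8) = √(8 + g))
A(K(x(5, -4), 6))*(-36) = √(8 + (-3 - 4))*(-36) = √(8 - 7)*(-36) = √1*(-36) = 1*(-36) = -36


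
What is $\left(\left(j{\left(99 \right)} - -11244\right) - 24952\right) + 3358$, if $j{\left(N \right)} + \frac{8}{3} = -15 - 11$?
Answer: $- \frac{31136}{3} \approx -10379.0$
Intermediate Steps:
$j{\left(N \right)} = - \frac{86}{3}$ ($j{\left(N \right)} = - \frac{8}{3} - 26 = - \frac{86}{3}$)
$\left(\left(j{\left(99 \right)} - -11244\right) - 24952\right) + 3358 = \left(\left(- \frac{86}{3} - -11244\right) - 24952\right) + 3358 = \left(\left(- \frac{86}{3} + 11244\right) - 24952\right) + 3358 = \left(\frac{33646}{3} - 24952\right) + 3358 = - \frac{41210}{3} + 3358 = - \frac{31136}{3}$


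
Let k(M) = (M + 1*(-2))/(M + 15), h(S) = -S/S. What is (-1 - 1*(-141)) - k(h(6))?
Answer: 1963/14 ≈ 140.21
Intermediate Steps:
h(S) = -1 (h(S) = -1*1 = -1)
k(M) = (-2 + M)/(15 + M) (k(M) = (M - 2)/(15 + M) = (-2 + M)/(15 + M))
(-1 - 1*(-141)) - k(h(6)) = (-1 - 1*(-141)) - (-2 - 1)/(15 - 1) = (-1 + 141) - (-3)/14 = 140 - (-3)/14 = 140 - 1*(-3/14) = 140 + 3/14 = 1963/14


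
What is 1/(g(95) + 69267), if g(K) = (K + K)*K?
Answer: 1/87317 ≈ 1.1453e-5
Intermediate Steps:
g(K) = 2*K**2 (g(K) = (2*K)*K = 2*K**2)
1/(g(95) + 69267) = 1/(2*95**2 + 69267) = 1/(2*9025 + 69267) = 1/(18050 + 69267) = 1/87317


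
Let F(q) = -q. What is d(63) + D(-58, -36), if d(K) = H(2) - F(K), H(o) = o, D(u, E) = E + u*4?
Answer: -203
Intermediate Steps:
D(u, E) = E + 4*u
d(K) = 2 + K (d(K) = 2 - (-1)*K = 2 + K)
d(63) + D(-58, -36) = (2 + 63) + (-36 + 4*(-58)) = 65 + (-36 - 232) = 65 - 268 = -203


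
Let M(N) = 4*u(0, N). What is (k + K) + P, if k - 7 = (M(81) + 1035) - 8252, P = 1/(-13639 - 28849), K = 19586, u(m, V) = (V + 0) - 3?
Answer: 539087743/42488 ≈ 12688.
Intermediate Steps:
u(m, V) = -3 + V (u(m, V) = V - 3 = -3 + V)
P = -1/42488 (P = 1/(-42488) = -1/42488 ≈ -2.3536e-5)
M(N) = -12 + 4*N (M(N) = 4*(-3 + N) = -12 + 4*N)
k = -6898 (k = 7 + (((-12 + 4*81) + 1035) - 8252) = 7 + (((-12 + 324) + 1035) - 8252) = 7 + ((312 + 1035) - 8252) = 7 + (1347 - 8252) = 7 - 6905 = -6898)
(k + K) + P = (-6898 + 19586) - 1/42488 = 12688 - 1/42488 = 539087743/42488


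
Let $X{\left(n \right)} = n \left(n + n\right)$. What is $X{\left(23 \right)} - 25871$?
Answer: $-24813$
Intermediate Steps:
$X{\left(n \right)} = 2 n^{2}$ ($X{\left(n \right)} = n 2 n = 2 n^{2}$)
$X{\left(23 \right)} - 25871 = 2 \cdot 23^{2} - 25871 = 2 \cdot 529 - 25871 = 1058 - 25871 = -24813$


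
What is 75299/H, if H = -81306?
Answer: -75299/81306 ≈ -0.92612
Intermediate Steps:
75299/H = 75299/(-81306) = 75299*(-1/81306) = -75299/81306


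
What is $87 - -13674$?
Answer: $13761$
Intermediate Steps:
$87 - -13674 = 87 + 13674 = 13761$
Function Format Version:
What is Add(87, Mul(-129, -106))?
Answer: 13761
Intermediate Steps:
Add(87, Mul(-129, -106)) = Add(87, 13674) = 13761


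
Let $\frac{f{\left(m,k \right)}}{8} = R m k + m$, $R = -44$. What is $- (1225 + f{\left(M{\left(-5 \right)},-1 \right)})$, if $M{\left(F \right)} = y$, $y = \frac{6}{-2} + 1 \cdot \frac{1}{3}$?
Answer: $-265$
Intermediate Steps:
$y = - \frac{8}{3}$ ($y = 6 \left(- \frac{1}{2}\right) + 1 \cdot \frac{1}{3} = -3 + \frac{1}{3} = - \frac{8}{3} \approx -2.6667$)
$M{\left(F \right)} = - \frac{8}{3}$
$f{\left(m,k \right)} = 8 m - 352 k m$ ($f{\left(m,k \right)} = 8 \left(- 44 m k + m\right) = 8 \left(- 44 k m + m\right) = 8 \left(m - 44 k m\right) = 8 m - 352 k m$)
$- (1225 + f{\left(M{\left(-5 \right)},-1 \right)}) = - (1225 + 8 \left(- \frac{8}{3}\right) \left(1 - -44\right)) = - (1225 + 8 \left(- \frac{8}{3}\right) \left(1 + 44\right)) = - (1225 + 8 \left(- \frac{8}{3}\right) 45) = - (1225 - 960) = \left(-1\right) 265 = -265$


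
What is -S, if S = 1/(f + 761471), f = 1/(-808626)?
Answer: -808626/615745248845 ≈ -1.3132e-6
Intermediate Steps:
f = -1/808626 ≈ -1.2367e-6
S = 808626/615745248845 (S = 1/(-1/808626 + 761471) = 1/(615745248845/808626) = 808626/615745248845 ≈ 1.3132e-6)
-S = -1*808626/615745248845 = -808626/615745248845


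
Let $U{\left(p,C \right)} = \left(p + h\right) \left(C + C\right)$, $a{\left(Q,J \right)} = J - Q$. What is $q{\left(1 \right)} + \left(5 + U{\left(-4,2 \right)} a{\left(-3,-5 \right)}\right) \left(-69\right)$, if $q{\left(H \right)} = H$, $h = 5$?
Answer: $208$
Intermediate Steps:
$U{\left(p,C \right)} = 2 C \left(5 + p\right)$ ($U{\left(p,C \right)} = \left(p + 5\right) \left(C + C\right) = \left(5 + p\right) 2 C = 2 C \left(5 + p\right)$)
$q{\left(1 \right)} + \left(5 + U{\left(-4,2 \right)} a{\left(-3,-5 \right)}\right) \left(-69\right) = 1 + \left(5 + 2 \cdot 2 \left(5 - 4\right) \left(-5 - -3\right)\right) \left(-69\right) = 1 + \left(5 + 2 \cdot 2 \cdot 1 \left(-5 + 3\right)\right) \left(-69\right) = 1 + \left(5 + 4 \left(-2\right)\right) \left(-69\right) = 1 + \left(5 - 8\right) \left(-69\right) = 1 - -207 = 1 + 207 = 208$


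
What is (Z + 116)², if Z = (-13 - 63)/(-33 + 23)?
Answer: 381924/25 ≈ 15277.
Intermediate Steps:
Z = 38/5 (Z = -76/(-10) = -76*(-⅒) = 38/5 ≈ 7.6000)
(Z + 116)² = (38/5 + 116)² = (618/5)² = 381924/25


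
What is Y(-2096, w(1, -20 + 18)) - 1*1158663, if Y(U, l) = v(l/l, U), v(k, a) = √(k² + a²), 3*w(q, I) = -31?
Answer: -1158663 + √4393217 ≈ -1.1566e+6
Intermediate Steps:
w(q, I) = -31/3 (w(q, I) = (⅓)*(-31) = -31/3)
v(k, a) = √(a² + k²)
Y(U, l) = √(1 + U²) (Y(U, l) = √(U² + (l/l)²) = √(U² + 1²) = √(U² + 1) = √(1 + U²))
Y(-2096, w(1, -20 + 18)) - 1*1158663 = √(1 + (-2096)²) - 1*1158663 = √(1 + 4393216) - 1158663 = √4393217 - 1158663 = -1158663 + √4393217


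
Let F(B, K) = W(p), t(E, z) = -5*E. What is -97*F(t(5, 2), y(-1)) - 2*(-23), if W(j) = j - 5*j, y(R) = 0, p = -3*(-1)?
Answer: 1210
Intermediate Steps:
p = 3
W(j) = -4*j
F(B, K) = -12 (F(B, K) = -4*3 = -12)
-97*F(t(5, 2), y(-1)) - 2*(-23) = -97*(-12) - 2*(-23) = 1164 + 46 = 1210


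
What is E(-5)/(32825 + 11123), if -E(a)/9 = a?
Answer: 45/43948 ≈ 0.0010239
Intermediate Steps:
E(a) = -9*a
E(-5)/(32825 + 11123) = (-9*(-5))/(32825 + 11123) = 45/43948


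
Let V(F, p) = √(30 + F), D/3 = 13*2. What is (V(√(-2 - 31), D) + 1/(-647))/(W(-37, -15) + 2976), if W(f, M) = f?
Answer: -1/1901533 + √(30 + I*√33)/2939 ≈ 0.0018716 + 0.00017762*I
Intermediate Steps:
D = 78 (D = 3*(13*2) = 3*26 = 78)
(V(√(-2 - 31), D) + 1/(-647))/(W(-37, -15) + 2976) = (√(30 + √(-2 - 31)) + 1/(-647))/(-37 + 2976) = (√(30 + √(-33)) - 1/647)/2939 = (√(30 + I*√33) - 1/647)*(1/2939) = (-1/647 + √(30 + I*√33))*(1/2939) = -1/1901533 + √(30 + I*√33)/2939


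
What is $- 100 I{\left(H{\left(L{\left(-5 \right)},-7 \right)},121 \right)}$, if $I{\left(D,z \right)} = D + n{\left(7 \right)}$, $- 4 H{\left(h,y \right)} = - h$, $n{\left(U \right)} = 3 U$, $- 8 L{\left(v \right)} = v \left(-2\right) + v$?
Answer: $- \frac{16675}{8} \approx -2084.4$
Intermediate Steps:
$L{\left(v \right)} = \frac{v}{8}$ ($L{\left(v \right)} = - \frac{v \left(-2\right) + v}{8} = - \frac{- 2 v + v}{8} = - \frac{\left(-1\right) v}{8} = \frac{v}{8}$)
$H{\left(h,y \right)} = \frac{h}{4}$ ($H{\left(h,y \right)} = - \frac{\left(-1\right) h}{4} = \frac{h}{4}$)
$I{\left(D,z \right)} = 21 + D$ ($I{\left(D,z \right)} = D + 3 \cdot 7 = D + 21 = 21 + D$)
$- 100 I{\left(H{\left(L{\left(-5 \right)},-7 \right)},121 \right)} = - 100 \left(21 + \frac{\frac{1}{8} \left(-5\right)}{4}\right) = - 100 \left(21 + \frac{1}{4} \left(- \frac{5}{8}\right)\right) = - 100 \left(21 - \frac{5}{32}\right) = \left(-100\right) \frac{667}{32} = - \frac{16675}{8}$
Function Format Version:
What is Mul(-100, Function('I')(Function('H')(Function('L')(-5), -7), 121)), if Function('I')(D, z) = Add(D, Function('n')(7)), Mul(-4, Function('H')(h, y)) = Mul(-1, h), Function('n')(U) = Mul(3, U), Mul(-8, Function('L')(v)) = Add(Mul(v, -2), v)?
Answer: Rational(-16675, 8) ≈ -2084.4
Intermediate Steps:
Function('L')(v) = Mul(Rational(1, 8), v) (Function('L')(v) = Mul(Rational(-1, 8), Add(Mul(v, -2), v)) = Mul(Rational(-1, 8), Add(Mul(-2, v), v)) = Mul(Rational(-1, 8), Mul(-1, v)) = Mul(Rational(1, 8), v))
Function('H')(h, y) = Mul(Rational(1, 4), h) (Function('H')(h, y) = Mul(Rational(-1, 4), Mul(-1, h)) = Mul(Rational(1, 4), h))
Function('I')(D, z) = Add(21, D) (Function('I')(D, z) = Add(D, Mul(3, 7)) = Add(D, 21) = Add(21, D))
Mul(-100, Function('I')(Function('H')(Function('L')(-5), -7), 121)) = Mul(-100, Add(21, Mul(Rational(1, 4), Mul(Rational(1, 8), -5)))) = Mul(-100, Add(21, Mul(Rational(1, 4), Rational(-5, 8)))) = Mul(-100, Add(21, Rational(-5, 32))) = Mul(-100, Rational(667, 32)) = Rational(-16675, 8)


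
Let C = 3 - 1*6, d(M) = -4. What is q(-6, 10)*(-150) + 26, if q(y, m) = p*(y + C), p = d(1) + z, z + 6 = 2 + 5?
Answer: -4024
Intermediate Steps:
C = -3 (C = 3 - 6 = -3)
z = 1 (z = -6 + (2 + 5) = -6 + 7 = 1)
p = -3 (p = -4 + 1 = -3)
q(y, m) = 9 - 3*y (q(y, m) = -3*(y - 3) = -3*(-3 + y) = 9 - 3*y)
q(-6, 10)*(-150) + 26 = (9 - 3*(-6))*(-150) + 26 = (9 + 18)*(-150) + 26 = 27*(-150) + 26 = -4050 + 26 = -4024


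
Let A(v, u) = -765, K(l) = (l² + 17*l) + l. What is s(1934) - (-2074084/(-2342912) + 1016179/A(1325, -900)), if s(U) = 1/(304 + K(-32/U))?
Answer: 10557449305869407527/7953140870737920 ≈ 1327.5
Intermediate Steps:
K(l) = l² + 18*l
s(U) = 1/(304 - 32*(18 - 32/U)/U) (s(U) = 1/(304 + (-32/U)*(18 - 32/U)) = 1/(304 - 32*(18 - 32/U)/U))
s(1934) - (-2074084/(-2342912) + 1016179/A(1325, -900)) = (1/16)*1934²/(64 - 36*1934 + 19*1934²) - (-2074084/(-2342912) + 1016179/(-765)) = (1/16)*3740356/(64 - 69624 + 19*3740356) - (-2074084*(-1/2342912) + 1016179*(-1/765)) = (1/16)*3740356/(64 - 69624 + 71066764) - (518521/585728 - 1016179/765) = (1/16)*3740356/70997204 - 1*(-594807824747/448081920) = (1/16)*3740356*(1/70997204) + 594807824747/448081920 = 935089/283988816 + 594807824747/448081920 = 10557449305869407527/7953140870737920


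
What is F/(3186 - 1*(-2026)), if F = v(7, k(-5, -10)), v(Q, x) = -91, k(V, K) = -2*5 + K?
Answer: -91/5212 ≈ -0.017460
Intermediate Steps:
k(V, K) = -10 + K
F = -91
F/(3186 - 1*(-2026)) = -91/(3186 - 1*(-2026)) = -91/(3186 + 2026) = -91/5212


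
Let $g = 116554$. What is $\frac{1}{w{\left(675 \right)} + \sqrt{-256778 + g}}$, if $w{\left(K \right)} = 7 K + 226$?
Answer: $\frac{4951}{24652625} - \frac{8 i \sqrt{2191}}{24652625} \approx 0.00020083 - 1.519 \cdot 10^{-5} i$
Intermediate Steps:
$w{\left(K \right)} = 226 + 7 K$
$\frac{1}{w{\left(675 \right)} + \sqrt{-256778 + g}} = \frac{1}{\left(226 + 7 \cdot 675\right) + \sqrt{-256778 + 116554}} = \frac{1}{\left(226 + 4725\right) + \sqrt{-140224}} = \frac{1}{4951 + 8 i \sqrt{2191}}$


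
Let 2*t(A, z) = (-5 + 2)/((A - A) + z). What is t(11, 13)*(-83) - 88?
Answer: -2039/26 ≈ -78.423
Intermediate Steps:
t(A, z) = -3/(2*z) (t(A, z) = ((-5 + 2)/((A - A) + z))/2 = (-3/(0 + z))/2 = (-3/z)/2 = -3/(2*z))
t(11, 13)*(-83) - 88 = -3/2/13*(-83) - 88 = -3/2*1/13*(-83) - 88 = -3/26*(-83) - 88 = 249/26 - 88 = -2039/26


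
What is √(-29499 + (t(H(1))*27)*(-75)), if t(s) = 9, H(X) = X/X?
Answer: 2*I*√11931 ≈ 218.46*I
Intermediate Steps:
H(X) = 1
√(-29499 + (t(H(1))*27)*(-75)) = √(-29499 + (9*27)*(-75)) = √(-29499 + 243*(-75)) = √(-29499 - 18225) = √(-47724) = 2*I*√11931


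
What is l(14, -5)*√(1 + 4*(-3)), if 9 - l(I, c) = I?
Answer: -5*I*√11 ≈ -16.583*I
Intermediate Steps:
l(I, c) = 9 - I
l(14, -5)*√(1 + 4*(-3)) = (9 - 1*14)*√(1 + 4*(-3)) = (9 - 14)*√(1 - 12) = -5*I*√11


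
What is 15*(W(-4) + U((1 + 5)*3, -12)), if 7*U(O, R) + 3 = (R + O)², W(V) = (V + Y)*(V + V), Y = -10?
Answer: 12255/7 ≈ 1750.7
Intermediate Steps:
W(V) = 2*V*(-10 + V) (W(V) = (V - 10)*(V + V) = (-10 + V)*(2*V) = 2*V*(-10 + V))
U(O, R) = -3/7 + (O + R)²/7 (U(O, R) = -3/7 + (R + O)²/7 = -3/7 + (O + R)²/7)
15*(W(-4) + U((1 + 5)*3, -12)) = 15*(2*(-4)*(-10 - 4) + (-3/7 + ((1 + 5)*3 - 12)²/7)) = 15*(2*(-4)*(-14) + (-3/7 + (6*3 - 12)²/7)) = 15*(112 + (-3/7 + (18 - 12)²/7)) = 15*(112 + (-3/7 + (⅐)*6²)) = 15*(112 + (-3/7 + (⅐)*36)) = 15*(112 + (-3/7 + 36/7)) = 15*(112 + 33/7) = 15*(817/7) = 12255/7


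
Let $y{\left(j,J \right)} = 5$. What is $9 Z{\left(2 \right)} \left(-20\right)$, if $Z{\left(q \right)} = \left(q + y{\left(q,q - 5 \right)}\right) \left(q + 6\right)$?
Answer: $-10080$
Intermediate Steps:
$Z{\left(q \right)} = \left(5 + q\right) \left(6 + q\right)$ ($Z{\left(q \right)} = \left(q + 5\right) \left(q + 6\right) = \left(5 + q\right) \left(6 + q\right)$)
$9 Z{\left(2 \right)} \left(-20\right) = 9 \left(30 + 2^{2} + 11 \cdot 2\right) \left(-20\right) = 9 \left(30 + 4 + 22\right) \left(-20\right) = 9 \cdot 56 \left(-20\right) = 504 \left(-20\right) = -10080$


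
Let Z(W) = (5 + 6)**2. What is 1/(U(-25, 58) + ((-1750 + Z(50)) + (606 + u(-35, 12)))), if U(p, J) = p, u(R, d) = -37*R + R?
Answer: 1/212 ≈ 0.0047170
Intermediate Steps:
u(R, d) = -36*R
Z(W) = 121 (Z(W) = 11**2 = 121)
1/(U(-25, 58) + ((-1750 + Z(50)) + (606 + u(-35, 12)))) = 1/(-25 + ((-1750 + 121) + (606 - 36*(-35)))) = 1/(-25 + (-1629 + (606 + 1260))) = 1/(-25 + (-1629 + 1866)) = 1/(-25 + 237) = 1/212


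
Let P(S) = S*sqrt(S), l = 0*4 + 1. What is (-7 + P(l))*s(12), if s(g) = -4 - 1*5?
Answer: 54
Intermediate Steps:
s(g) = -9 (s(g) = -4 - 5 = -9)
l = 1 (l = 0 + 1 = 1)
P(S) = S**(3/2)
(-7 + P(l))*s(12) = (-7 + 1**(3/2))*(-9) = (-7 + 1)*(-9) = -6*(-9) = 54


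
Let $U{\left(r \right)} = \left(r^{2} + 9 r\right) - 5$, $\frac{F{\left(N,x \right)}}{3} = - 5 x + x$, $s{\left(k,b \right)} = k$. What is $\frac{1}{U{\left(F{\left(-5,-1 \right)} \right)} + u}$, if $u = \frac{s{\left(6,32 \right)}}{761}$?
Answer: $\frac{761}{187973} \approx 0.0040485$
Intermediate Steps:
$F{\left(N,x \right)} = - 12 x$ ($F{\left(N,x \right)} = 3 \left(- 5 x + x\right) = 3 \left(- 4 x\right) = - 12 x$)
$u = \frac{6}{761} \approx 0.0078844$
$U{\left(r \right)} = -5 + r^{2} + 9 r$
$\frac{1}{U{\left(F{\left(-5,-1 \right)} \right)} + u} = \frac{1}{\left(-5 + \left(\left(-12\right) \left(-1\right)\right)^{2} + 9 \left(\left(-12\right) \left(-1\right)\right)\right) + \frac{6}{761}} = \frac{1}{\left(-5 + 12^{2} + 9 \cdot 12\right) + \frac{6}{761}} = \frac{1}{\left(-5 + 144 + 108\right) + \frac{6}{761}} = \frac{1}{247 + \frac{6}{761}} = \frac{1}{\frac{187973}{761}} = \frac{761}{187973}$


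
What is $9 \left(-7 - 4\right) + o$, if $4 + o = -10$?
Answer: $-113$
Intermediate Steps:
$o = -14$ ($o = -4 - 10 = -14$)
$9 \left(-7 - 4\right) + o = 9 \left(-7 - 4\right) - 14 = 9 \left(-11\right) - 14 = -99 - 14 = -113$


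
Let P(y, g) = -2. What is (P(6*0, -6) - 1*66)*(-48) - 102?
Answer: 3162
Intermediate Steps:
(P(6*0, -6) - 1*66)*(-48) - 102 = (-2 - 1*66)*(-48) - 102 = (-2 - 66)*(-48) - 102 = -68*(-48) - 102 = 3264 - 102 = 3162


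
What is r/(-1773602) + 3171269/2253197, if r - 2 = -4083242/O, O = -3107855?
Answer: 514127112092841719/365289480151583555 ≈ 1.4075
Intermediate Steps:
r = 10298952/3107855 (r = 2 - 4083242/(-3107855) = 2 - 4083242*(-1/3107855) = 2 + 4083242/3107855 = 10298952/3107855 ≈ 3.3138)
r/(-1773602) + 3171269/2253197 = (10298952/3107855)/(-1773602) + 3171269/2253197 = (10298952/3107855)*(-1/1773602) + 3171269*(1/2253197) = -5149476/2756048921855 + 3171269/2253197 = 514127112092841719/365289480151583555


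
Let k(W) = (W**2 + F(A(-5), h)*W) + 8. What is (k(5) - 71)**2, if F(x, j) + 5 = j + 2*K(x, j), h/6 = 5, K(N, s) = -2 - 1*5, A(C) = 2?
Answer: 289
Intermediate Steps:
K(N, s) = -7 (K(N, s) = -2 - 5 = -7)
h = 30 (h = 6*5 = 30)
F(x, j) = -19 + j (F(x, j) = -5 + (j + 2*(-7)) = -5 + (j - 14) = -5 + (-14 + j) = -19 + j)
k(W) = 8 + W**2 + 11*W (k(W) = (W**2 + (-19 + 30)*W) + 8 = (W**2 + 11*W) + 8 = 8 + W**2 + 11*W)
(k(5) - 71)**2 = ((8 + 5**2 + 11*5) - 71)**2 = ((8 + 25 + 55) - 71)**2 = (88 - 71)**2 = 17**2 = 289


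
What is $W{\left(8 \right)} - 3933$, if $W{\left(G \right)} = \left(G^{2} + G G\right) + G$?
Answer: $-3797$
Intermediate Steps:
$W{\left(G \right)} = G + 2 G^{2}$ ($W{\left(G \right)} = \left(G^{2} + G^{2}\right) + G = 2 G^{2} + G = G + 2 G^{2}$)
$W{\left(8 \right)} - 3933 = 8 \left(1 + 2 \cdot 8\right) - 3933 = 8 \left(1 + 16\right) - 3933 = 8 \cdot 17 - 3933 = 136 - 3933 = -3797$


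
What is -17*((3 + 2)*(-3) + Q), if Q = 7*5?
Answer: -340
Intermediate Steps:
Q = 35
-17*((3 + 2)*(-3) + Q) = -17*((3 + 2)*(-3) + 35) = -17*(5*(-3) + 35) = -17*(-15 + 35) = -17*20 = -340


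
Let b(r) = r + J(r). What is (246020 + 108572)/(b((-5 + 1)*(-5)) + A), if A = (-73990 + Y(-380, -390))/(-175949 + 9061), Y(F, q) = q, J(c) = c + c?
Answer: 14794287424/2521915 ≈ 5866.3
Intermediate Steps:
J(c) = 2*c
A = 18595/41722 (A = (-73990 - 390)/(-175949 + 9061) = -74380/(-166888) = -74380*(-1/166888) = 18595/41722 ≈ 0.44569)
b(r) = 3*r (b(r) = r + 2*r = 3*r)
(246020 + 108572)/(b((-5 + 1)*(-5)) + A) = (246020 + 108572)/(3*((-5 + 1)*(-5)) + 18595/41722) = 354592/(3*(-4*(-5)) + 18595/41722) = 354592/(3*20 + 18595/41722) = 354592/(60 + 18595/41722) = 354592/(2521915/41722) = 354592*(41722/2521915) = 14794287424/2521915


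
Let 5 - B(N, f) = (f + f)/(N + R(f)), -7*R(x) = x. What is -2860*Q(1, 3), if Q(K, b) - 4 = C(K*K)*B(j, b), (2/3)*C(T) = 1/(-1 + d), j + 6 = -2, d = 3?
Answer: -1397825/59 ≈ -23692.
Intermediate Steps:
R(x) = -x/7
j = -8 (j = -6 - 2 = -8)
B(N, f) = 5 - 2*f/(N - f/7) (B(N, f) = 5 - (f + f)/(N - f/7) = 5 - 2*f/(N - f/7))
C(T) = 3/4 (C(T) = 3/(2*(-1 + 3)) = (3/2)/2 = (3/2)*(1/2) = 3/4)
Q(K, b) = 4 + 3*(-280 - 19*b)/(4*(-56 - b)) (Q(K, b) = 4 + 3*((-19*b + 35*(-8))/(-b + 7*(-8)))/4 = 4 + 3*((-19*b - 280)/(-b - 56))/4 = 4 + 3*((-280 - 19*b)/(-56 - b))/4 = 4 + 3*(-280 - 19*b)/(4*(-56 - b)))
-2860*Q(1, 3) = -715*(1736 + 73*3)/(56 + 3) = -715*(1736 + 219)/59 = -715*1955/59 = -2860*1955/236 = -1397825/59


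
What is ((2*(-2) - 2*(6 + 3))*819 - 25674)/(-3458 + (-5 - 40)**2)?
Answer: 43692/1433 ≈ 30.490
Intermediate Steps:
((2*(-2) - 2*(6 + 3))*819 - 25674)/(-3458 + (-5 - 40)**2) = ((-4 - 2*9)*819 - 25674)/(-3458 + (-45)**2) = ((-4 - 18)*819 - 25674)/(-3458 + 2025) = (-22*819 - 25674)/(-1433) = (-18018 - 25674)*(-1/1433) = -43692*(-1/1433) = 43692/1433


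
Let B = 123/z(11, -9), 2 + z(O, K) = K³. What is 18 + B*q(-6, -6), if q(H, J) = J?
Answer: 13896/731 ≈ 19.010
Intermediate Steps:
z(O, K) = -2 + K³
B = -123/731 (B = 123/(-2 + (-9)³) = 123/(-2 - 729) = 123/(-731) = 123*(-1/731) = -123/731 ≈ -0.16826)
18 + B*q(-6, -6) = 18 - 123/731*(-6) = 18 + 738/731 = 13896/731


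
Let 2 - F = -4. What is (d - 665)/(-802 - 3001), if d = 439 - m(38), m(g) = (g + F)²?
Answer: 2162/3803 ≈ 0.56850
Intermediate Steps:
F = 6 (F = 2 - 1*(-4) = 2 + 4 = 6)
m(g) = (6 + g)² (m(g) = (g + 6)² = (6 + g)²)
d = -1497 (d = 439 - (6 + 38)² = 439 - 1*44² = 439 - 1*1936 = 439 - 1936 = -1497)
(d - 665)/(-802 - 3001) = (-1497 - 665)/(-802 - 3001) = -2162/(-3803) = -2162*(-1/3803) = 2162/3803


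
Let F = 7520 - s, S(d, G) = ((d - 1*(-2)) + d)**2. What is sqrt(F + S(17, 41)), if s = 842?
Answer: 3*sqrt(886) ≈ 89.297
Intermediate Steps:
S(d, G) = (2 + 2*d)**2 (S(d, G) = ((d + 2) + d)**2 = ((2 + d) + d)**2 = (2 + 2*d)**2)
F = 6678 (F = 7520 - 1*842 = 7520 - 842 = 6678)
sqrt(F + S(17, 41)) = sqrt(6678 + 4*(1 + 17)**2) = sqrt(6678 + 4*18**2) = sqrt(6678 + 4*324) = sqrt(6678 + 1296) = sqrt(7974) = 3*sqrt(886)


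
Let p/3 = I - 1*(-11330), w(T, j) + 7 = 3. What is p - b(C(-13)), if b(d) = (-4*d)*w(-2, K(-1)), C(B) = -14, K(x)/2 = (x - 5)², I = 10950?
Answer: 67064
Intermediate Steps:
K(x) = 2*(-5 + x)² (K(x) = 2*(x - 5)² = 2*(-5 + x)²)
w(T, j) = -4 (w(T, j) = -7 + 3 = -4)
p = 66840 (p = 3*(10950 - 1*(-11330)) = 3*(10950 + 11330) = 3*22280 = 66840)
b(d) = 16*d (b(d) = -4*d*(-4) = 16*d)
p - b(C(-13)) = 66840 - 16*(-14) = 66840 - 1*(-224) = 66840 + 224 = 67064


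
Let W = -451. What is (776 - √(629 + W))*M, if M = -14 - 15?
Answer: -22504 + 29*√178 ≈ -22117.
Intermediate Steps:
M = -29
(776 - √(629 + W))*M = (776 - √(629 - 451))*(-29) = (776 - √178)*(-29) = -22504 + 29*√178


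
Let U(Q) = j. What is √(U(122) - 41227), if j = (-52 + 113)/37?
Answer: 3*I*√6270834/37 ≈ 203.04*I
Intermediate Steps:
j = 61/37 (j = 61*(1/37) = 61/37 ≈ 1.6486)
U(Q) = 61/37
√(U(122) - 41227) = √(61/37 - 41227) = √(-1525338/37) = 3*I*√6270834/37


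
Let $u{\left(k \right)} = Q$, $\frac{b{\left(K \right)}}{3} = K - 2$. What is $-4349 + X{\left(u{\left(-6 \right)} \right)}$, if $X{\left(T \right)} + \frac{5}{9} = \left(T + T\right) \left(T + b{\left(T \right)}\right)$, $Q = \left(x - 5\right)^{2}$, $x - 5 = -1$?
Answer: $- \frac{39182}{9} \approx -4353.6$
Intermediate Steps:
$x = 4$ ($x = 5 - 1 = 4$)
$b{\left(K \right)} = -6 + 3 K$ ($b{\left(K \right)} = 3 \left(K - 2\right) = 3 \left(-2 + K\right) = -6 + 3 K$)
$Q = 1$ ($Q = \left(4 - 5\right)^{2} = \left(-1\right)^{2} = 1$)
$u{\left(k \right)} = 1$
$X{\left(T \right)} = - \frac{5}{9} + 2 T \left(-6 + 4 T\right)$ ($X{\left(T \right)} = - \frac{5}{9} + \left(T + T\right) \left(T + \left(-6 + 3 T\right)\right) = - \frac{5}{9} + 2 T \left(-6 + 4 T\right)$)
$-4349 + X{\left(u{\left(-6 \right)} \right)} = -4349 - \left(\frac{113}{9} - 8\right) = -4349 - \frac{41}{9} = - \frac{39182}{9}$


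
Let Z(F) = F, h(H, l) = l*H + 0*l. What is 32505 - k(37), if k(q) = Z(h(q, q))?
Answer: 31136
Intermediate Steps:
h(H, l) = H*l (h(H, l) = H*l + 0 = H*l)
k(q) = q² (k(q) = q*q = q²)
32505 - k(37) = 32505 - 1*37² = 32505 - 1*1369 = 32505 - 1369 = 31136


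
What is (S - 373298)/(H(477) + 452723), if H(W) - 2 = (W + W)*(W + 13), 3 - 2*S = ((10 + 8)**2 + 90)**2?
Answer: -15049/30170 ≈ -0.49881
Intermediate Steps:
S = -171393/2 (S = 3/2 - ((10 + 8)**2 + 90)**2/2 = 3/2 - (18**2 + 90)**2/2 = 3/2 - (324 + 90)**2/2 = 3/2 - 1/2*414**2 = 3/2 - 1/2*171396 = 3/2 - 85698 = -171393/2 ≈ -85697.)
H(W) = 2 + 2*W*(13 + W) (H(W) = 2 + (W + W)*(W + 13) = 2 + (2*W)*(13 + W) = 2 + 2*W*(13 + W))
(S - 373298)/(H(477) + 452723) = (-171393/2 - 373298)/((2 + 2*477**2 + 26*477) + 452723) = -917989/(2*((2 + 2*227529 + 12402) + 452723)) = -917989/(2*((2 + 455058 + 12402) + 452723)) = -917989/(2*(467462 + 452723)) = -917989/2/920185 = -917989/2*1/920185 = -15049/30170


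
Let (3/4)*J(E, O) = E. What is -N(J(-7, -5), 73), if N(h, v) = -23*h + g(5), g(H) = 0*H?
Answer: -644/3 ≈ -214.67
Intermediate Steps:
J(E, O) = 4*E/3
g(H) = 0
N(h, v) = -23*h (N(h, v) = -23*h + 0 = -23*h)
-N(J(-7, -5), 73) = -(-23)*(4/3)*(-7) = -(-23)*(-28)/3 = -1*644/3 = -644/3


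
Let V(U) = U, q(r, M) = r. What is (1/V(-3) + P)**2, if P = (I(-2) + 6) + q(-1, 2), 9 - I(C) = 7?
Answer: 400/9 ≈ 44.444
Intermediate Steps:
I(C) = 2 (I(C) = 9 - 1*7 = 9 - 7 = 2)
P = 7 (P = (2 + 6) - 1 = 8 - 1 = 7)
(1/V(-3) + P)**2 = (1/(-3) + 7)**2 = (-1/3 + 7)**2 = (20/3)**2 = 400/9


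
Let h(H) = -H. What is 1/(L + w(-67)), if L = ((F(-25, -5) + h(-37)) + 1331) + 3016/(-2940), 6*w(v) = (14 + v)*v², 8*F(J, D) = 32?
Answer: -490/18758111 ≈ -2.6122e-5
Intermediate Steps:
F(J, D) = 4 (F(J, D) = (⅛)*32 = 4)
w(v) = v²*(14 + v)/6 (w(v) = ((14 + v)*v²)/6 = (v²*(14 + v))/6 = v²*(14 + v)/6)
L = 1007666/735 (L = ((4 - 1*(-37)) + 1331) + 3016/(-2940) = ((4 + 37) + 1331) + 3016*(-1/2940) = (41 + 1331) - 754/735 = 1372 - 754/735 = 1007666/735 ≈ 1371.0)
1/(L + w(-67)) = 1/(1007666/735 + (⅙)*(-67)²*(14 - 67)) = 1/(1007666/735 + (⅙)*4489*(-53)) = 1/(1007666/735 - 237917/6) = 1/(-18758111/490) = -490/18758111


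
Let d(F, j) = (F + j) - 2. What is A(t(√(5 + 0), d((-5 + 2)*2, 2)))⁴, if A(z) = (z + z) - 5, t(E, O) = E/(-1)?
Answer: 4025 + 1800*√5 ≈ 8049.9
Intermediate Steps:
d(F, j) = -2 + F + j
t(E, O) = -E (t(E, O) = E*(-1) = -E)
A(z) = -5 + 2*z (A(z) = 2*z - 5 = -5 + 2*z)
A(t(√(5 + 0), d((-5 + 2)*2, 2)))⁴ = (-5 + 2*(-√(5 + 0)))⁴ = (-5 + 2*(-√5))⁴ = (-5 - 2*√5)⁴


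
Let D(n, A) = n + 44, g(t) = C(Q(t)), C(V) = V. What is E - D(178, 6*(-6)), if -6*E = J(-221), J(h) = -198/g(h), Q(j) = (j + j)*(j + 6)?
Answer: -21096627/95030 ≈ -222.00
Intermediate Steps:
Q(j) = 2*j*(6 + j) (Q(j) = (2*j)*(6 + j) = 2*j*(6 + j))
g(t) = 2*t*(6 + t)
J(h) = -99/(h*(6 + h)) (J(h) = -198*1/(2*h*(6 + h)) = -99/(h*(6 + h)))
D(n, A) = 44 + n
E = 33/95030 (E = -(-33)/(2*(-221)*(6 - 221)) = -(-33)*(-1)/(2*221*(-215)) = -(-33)*(-1)*(-1)/(2*221*215) = -⅙*(-99/47515) = 33/95030 ≈ 0.00034726)
E - D(178, 6*(-6)) = 33/95030 - (44 + 178) = 33/95030 - 1*222 = 33/95030 - 222 = -21096627/95030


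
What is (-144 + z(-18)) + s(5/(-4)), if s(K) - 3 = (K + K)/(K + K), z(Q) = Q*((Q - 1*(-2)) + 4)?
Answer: 76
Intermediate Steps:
z(Q) = Q*(6 + Q) (z(Q) = Q*((Q + 2) + 4) = Q*((2 + Q) + 4) = Q*(6 + Q))
s(K) = 4 (s(K) = 3 + (K + K)/(K + K) = 3 + (2*K)/((2*K)) = 3 + (2*K)*(1/(2*K)) = 3 + 1 = 4)
(-144 + z(-18)) + s(5/(-4)) = (-144 - 18*(6 - 18)) + 4 = (-144 - 18*(-12)) + 4 = (-144 + 216) + 4 = 72 + 4 = 76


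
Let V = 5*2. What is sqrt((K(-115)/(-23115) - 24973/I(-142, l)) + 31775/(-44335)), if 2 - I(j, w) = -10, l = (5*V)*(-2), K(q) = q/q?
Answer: I*sqrt(349816447025755513215)/409921410 ≈ 45.627*I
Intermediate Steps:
V = 10
K(q) = 1
l = -100 (l = (5*10)*(-2) = 50*(-2) = -100)
I(j, w) = 12 (I(j, w) = 2 - 1*(-10) = 2 + 10 = 12)
sqrt((K(-115)/(-23115) - 24973/I(-142, l)) + 31775/(-44335)) = sqrt((1/(-23115) - 24973/12) + 31775/(-44335)) = sqrt((1*(-1/23115) - 24973*1/12) + 31775*(-1/44335)) = sqrt((-1/23115 - 24973/12) - 6355/8867) = sqrt(-192416969/92460 - 6355/8867) = sqrt(-1706748847423/819842820) = I*sqrt(349816447025755513215)/409921410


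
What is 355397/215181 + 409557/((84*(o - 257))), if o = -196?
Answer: -8289479797/909785268 ≈ -9.1115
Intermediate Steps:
355397/215181 + 409557/((84*(o - 257))) = 355397/215181 + 409557/((84*(-196 - 257))) = 355397*(1/215181) + 409557/((84*(-453))) = 355397/215181 + 409557/(-38052) = 355397/215181 + 409557*(-1/38052) = 355397/215181 - 136519/12684 = -8289479797/909785268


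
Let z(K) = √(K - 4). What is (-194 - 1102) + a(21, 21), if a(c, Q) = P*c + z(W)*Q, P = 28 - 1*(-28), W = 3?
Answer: -120 + 21*I ≈ -120.0 + 21.0*I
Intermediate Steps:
z(K) = √(-4 + K)
P = 56 (P = 28 + 28 = 56)
a(c, Q) = 56*c + I*Q (a(c, Q) = 56*c + √(-4 + 3)*Q = 56*c + √(-1)*Q = 56*c + I*Q)
(-194 - 1102) + a(21, 21) = (-194 - 1102) + (56*21 + I*21) = -1296 + (1176 + 21*I) = -120 + 21*I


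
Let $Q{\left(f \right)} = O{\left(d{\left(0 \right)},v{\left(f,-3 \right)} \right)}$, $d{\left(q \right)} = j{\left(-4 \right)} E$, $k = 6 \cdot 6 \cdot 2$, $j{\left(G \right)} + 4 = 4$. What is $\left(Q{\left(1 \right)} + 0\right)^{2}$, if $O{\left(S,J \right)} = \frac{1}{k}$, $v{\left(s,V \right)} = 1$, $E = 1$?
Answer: $\frac{1}{5184} \approx 0.0001929$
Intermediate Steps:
$j{\left(G \right)} = 0$ ($j{\left(G \right)} = -4 + 4 = 0$)
$k = 72$ ($k = 36 \cdot 2 = 72$)
$d{\left(q \right)} = 0$ ($d{\left(q \right)} = 0 \cdot 1 = 0$)
$O{\left(S,J \right)} = \frac{1}{72}$
$Q{\left(f \right)} = \frac{1}{72}$
$\left(Q{\left(1 \right)} + 0\right)^{2} = \left(\frac{1}{72} + 0\right)^{2} = \left(\frac{1}{72}\right)^{2} = \frac{1}{5184}$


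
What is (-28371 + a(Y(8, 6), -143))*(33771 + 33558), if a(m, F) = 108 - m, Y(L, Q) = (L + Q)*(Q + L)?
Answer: -1916116011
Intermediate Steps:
Y(L, Q) = (L + Q)² (Y(L, Q) = (L + Q)*(L + Q) = (L + Q)²)
(-28371 + a(Y(8, 6), -143))*(33771 + 33558) = (-28371 + (108 - (8 + 6)²))*(33771 + 33558) = (-28371 + (108 - 1*14²))*67329 = (-28371 + (108 - 1*196))*67329 = (-28371 + (108 - 196))*67329 = (-28371 - 88)*67329 = -28459*67329 = -1916116011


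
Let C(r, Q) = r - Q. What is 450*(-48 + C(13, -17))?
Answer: -8100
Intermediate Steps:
450*(-48 + C(13, -17)) = 450*(-48 + (13 - 1*(-17))) = 450*(-48 + (13 + 17)) = 450*(-48 + 30) = 450*(-18) = -8100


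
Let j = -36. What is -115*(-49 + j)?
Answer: 9775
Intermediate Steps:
-115*(-49 + j) = -115*(-49 - 36) = -115*(-85) = 9775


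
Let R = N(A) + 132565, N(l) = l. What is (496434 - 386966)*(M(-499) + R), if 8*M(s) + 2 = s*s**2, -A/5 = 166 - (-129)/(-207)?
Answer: -232636854208343/138 ≈ -1.6858e+12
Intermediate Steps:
A = -57055/69 (A = -5*(166 - (-129)/(-207)) = -5*(166 - (-129)*(-1)/207) = -5*(166 - 1*43/69) = -5*(166 - 43/69) = -5*11411/69 = -57055/69 ≈ -826.88)
M(s) = -1/4 + s**3/8 (M(s) = -1/4 + (s*s**2)/8 = -1/4 + s**3/8)
R = 9089930/69 (R = -57055/69 + 132565 = 9089930/69 ≈ 1.3174e+5)
(496434 - 386966)*(M(-499) + R) = (496434 - 386966)*((-1/4 + (1/8)*(-499)**3) + 9089930/69) = 109468*((-1/4 + (1/8)*(-124251499)) + 9089930/69) = 109468*((-1/4 - 124251499/8) + 9089930/69) = 109468*(-124251501/8 + 9089930/69) = 109468*(-8500634129/552) = -232636854208343/138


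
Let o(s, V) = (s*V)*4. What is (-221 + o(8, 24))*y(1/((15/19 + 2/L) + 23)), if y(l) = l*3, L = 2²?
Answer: 62358/923 ≈ 67.560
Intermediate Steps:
L = 4
o(s, V) = 4*V*s (o(s, V) = (V*s)*4 = 4*V*s)
y(l) = 3*l
(-221 + o(8, 24))*y(1/((15/19 + 2/L) + 23)) = (-221 + 4*24*8)*(3/((15/19 + 2/4) + 23)) = (-221 + 768)*(3/((15*(1/19) + 2*(¼)) + 23)) = 547*(3/((15/19 + ½) + 23)) = 547*(3/(49/38 + 23)) = 547*(3/(923/38)) = 547*(3*(38/923)) = 547*(114/923) = 62358/923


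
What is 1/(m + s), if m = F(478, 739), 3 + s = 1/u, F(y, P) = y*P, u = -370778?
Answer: 370778/130973249941 ≈ 2.8309e-6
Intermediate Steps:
F(y, P) = P*y
s = -1112335/370778 (s = -3 + 1/(-370778) = -3 - 1/370778 = -1112335/370778 ≈ -3.0000)
m = 353242 (m = 739*478 = 353242)
1/(m + s) = 1/(353242 - 1112335/370778) = 1/(130973249941/370778) = 370778/130973249941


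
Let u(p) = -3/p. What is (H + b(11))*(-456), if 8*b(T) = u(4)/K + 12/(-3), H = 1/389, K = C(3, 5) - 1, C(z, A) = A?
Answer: 1478295/6224 ≈ 237.52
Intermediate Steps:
K = 4 (K = 5 - 1 = 4)
H = 1/389 ≈ 0.0025707
b(T) = -67/128 (b(T) = (-3/4/4 + 12/(-3))/8 = (-3*¼*(¼) + 12*(-⅓))/8 = (-¾*¼ - 4)/8 = (-3/16 - 4)/8 = (⅛)*(-67/16) = -67/128)
(H + b(11))*(-456) = (1/389 - 67/128)*(-456) = -25935/49792*(-456) = 1478295/6224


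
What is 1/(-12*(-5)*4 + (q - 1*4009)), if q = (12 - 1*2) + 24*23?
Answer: -1/3207 ≈ -0.00031182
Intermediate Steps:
q = 562 (q = (12 - 2) + 552 = 10 + 552 = 562)
1/(-12*(-5)*4 + (q - 1*4009)) = 1/(-12*(-5)*4 + (562 - 1*4009)) = 1/(60*4 + (562 - 4009)) = 1/(240 - 3447) = 1/(-3207) = -1/3207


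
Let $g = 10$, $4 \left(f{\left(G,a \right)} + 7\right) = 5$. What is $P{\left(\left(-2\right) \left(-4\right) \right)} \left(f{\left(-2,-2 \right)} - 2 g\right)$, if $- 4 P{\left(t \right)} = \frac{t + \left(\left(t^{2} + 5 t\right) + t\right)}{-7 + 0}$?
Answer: $- \frac{1545}{14} \approx -110.36$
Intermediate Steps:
$f{\left(G,a \right)} = - \frac{23}{4}$ ($f{\left(G,a \right)} = -7 + \frac{1}{4} \cdot 5 = -7 + \frac{5}{4} = - \frac{23}{4}$)
$P{\left(t \right)} = \frac{t}{4} + \frac{t^{2}}{28}$ ($P{\left(t \right)} = - \frac{\left(t + \left(\left(t^{2} + 5 t\right) + t\right)\right) \frac{1}{-7 + 0}}{4} = - \frac{\left(t + \left(t^{2} + 6 t\right)\right) \frac{1}{-7}}{4} = - \frac{\left(t^{2} + 7 t\right) \left(- \frac{1}{7}\right)}{4} = - \frac{- t - \frac{t^{2}}{7}}{4} = \frac{t}{4} + \frac{t^{2}}{28}$)
$P{\left(\left(-2\right) \left(-4\right) \right)} \left(f{\left(-2,-2 \right)} - 2 g\right) = \frac{\left(-2\right) \left(-4\right) \left(7 - -8\right)}{28} \left(- \frac{23}{4} - 20\right) = \frac{1}{28} \cdot 8 \left(7 + 8\right) \left(- \frac{23}{4} - 20\right) = \frac{1}{28} \cdot 8 \cdot 15 \left(- \frac{103}{4}\right) = \frac{30}{7} \left(- \frac{103}{4}\right) = - \frac{1545}{14}$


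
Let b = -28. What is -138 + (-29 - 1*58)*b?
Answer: 2298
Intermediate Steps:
-138 + (-29 - 1*58)*b = -138 + (-29 - 1*58)*(-28) = -138 + (-29 - 58)*(-28) = -138 - 87*(-28) = -138 + 2436 = 2298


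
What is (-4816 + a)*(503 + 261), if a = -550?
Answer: -4099624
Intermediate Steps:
(-4816 + a)*(503 + 261) = (-4816 - 550)*(503 + 261) = -5366*764 = -4099624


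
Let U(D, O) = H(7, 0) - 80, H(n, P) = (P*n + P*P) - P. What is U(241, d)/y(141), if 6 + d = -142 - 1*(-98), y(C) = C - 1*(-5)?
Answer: -40/73 ≈ -0.54795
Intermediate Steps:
y(C) = 5 + C (y(C) = C + 5 = 5 + C)
d = -50 (d = -6 + (-142 - 1*(-98)) = -6 + (-142 + 98) = -6 - 44 = -50)
H(n, P) = P² - P + P*n (H(n, P) = (P*n + P²) - P = (P² + P*n) - P = P² - P + P*n)
U(D, O) = -80 (U(D, O) = 0*(-1 + 0 + 7) - 80 = 0*6 - 80 = 0 - 80 = -80)
U(241, d)/y(141) = -80/(5 + 141) = -80/146 = -80*1/146 = -40/73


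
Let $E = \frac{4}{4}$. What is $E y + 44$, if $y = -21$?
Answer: $23$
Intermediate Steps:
$E = 1$ ($E = 4 \cdot \frac{1}{4} = 1$)
$E y + 44 = 1 \left(-21\right) + 44 = -21 + 44 = 23$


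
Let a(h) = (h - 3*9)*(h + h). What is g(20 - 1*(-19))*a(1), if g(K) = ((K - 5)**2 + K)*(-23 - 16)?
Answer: 2423460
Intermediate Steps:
a(h) = 2*h*(-27 + h) (a(h) = (h - 27)*(2*h) = (-27 + h)*(2*h) = 2*h*(-27 + h))
g(K) = -39*K - 39*(-5 + K)**2 (g(K) = ((-5 + K)**2 + K)*(-39) = (K + (-5 + K)**2)*(-39) = -39*K - 39*(-5 + K)**2)
g(20 - 1*(-19))*a(1) = (-39*(20 - 1*(-19)) - 39*(-5 + (20 - 1*(-19)))**2)*(2*1*(-27 + 1)) = (-39*(20 + 19) - 39*(-5 + (20 + 19))**2)*(2*1*(-26)) = (-39*39 - 39*(-5 + 39)**2)*(-52) = (-1521 - 39*34**2)*(-52) = (-1521 - 39*1156)*(-52) = (-1521 - 45084)*(-52) = -46605*(-52) = 2423460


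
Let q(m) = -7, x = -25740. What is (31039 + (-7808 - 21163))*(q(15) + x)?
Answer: -53244796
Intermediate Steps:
(31039 + (-7808 - 21163))*(q(15) + x) = (31039 + (-7808 - 21163))*(-7 - 25740) = (31039 - 28971)*(-25747) = 2068*(-25747) = -53244796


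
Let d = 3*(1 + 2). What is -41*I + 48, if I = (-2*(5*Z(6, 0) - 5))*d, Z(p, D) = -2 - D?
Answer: -11022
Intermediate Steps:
d = 9 (d = 3*3 = 9)
I = 270 (I = -2*(5*(-2 - 1*0) - 5)*9 = -2*(5*(-2 + 0) - 5)*9 = -2*(5*(-2) - 5)*9 = -2*(-10 - 5)*9 = -2*(-15)*9 = 30*9 = 270)
-41*I + 48 = -41*270 + 48 = -11070 + 48 = -11022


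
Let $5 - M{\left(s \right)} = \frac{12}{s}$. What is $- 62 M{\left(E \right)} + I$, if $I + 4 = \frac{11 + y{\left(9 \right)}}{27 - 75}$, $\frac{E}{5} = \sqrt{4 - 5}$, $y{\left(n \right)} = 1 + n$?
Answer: $- \frac{5031}{16} - \frac{744 i}{5} \approx -314.44 - 148.8 i$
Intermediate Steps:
$E = 5 i$ ($E = 5 \sqrt{4 - 5} = 5 \sqrt{-1} = 5 i \approx 5.0 i$)
$I = - \frac{71}{16}$ ($I = -4 + \frac{11 + \left(1 + 9\right)}{27 - 75} = -4 + \frac{11 + 10}{-48} = -4 + 21 \left(- \frac{1}{48}\right) = -4 - \frac{7}{16} = - \frac{71}{16} \approx -4.4375$)
$M{\left(s \right)} = 5 - \frac{12}{s}$
$- 62 M{\left(E \right)} + I = - 62 \left(5 - \frac{12}{5 i}\right) - \frac{71}{16} = - 62 \left(5 - 12 \left(- \frac{i}{5}\right)\right) - \frac{71}{16} = - 62 \left(5 + \frac{12 i}{5}\right) - \frac{71}{16} = \left(-310 - \frac{744 i}{5}\right) - \frac{71}{16} = - \frac{5031}{16} - \frac{744 i}{5}$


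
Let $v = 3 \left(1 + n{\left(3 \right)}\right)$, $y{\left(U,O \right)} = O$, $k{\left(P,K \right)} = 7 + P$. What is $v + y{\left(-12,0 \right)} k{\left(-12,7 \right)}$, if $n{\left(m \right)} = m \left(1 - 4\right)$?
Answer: $-24$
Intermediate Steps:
$n{\left(m \right)} = - 3 m$ ($n{\left(m \right)} = m \left(-3\right) = - 3 m$)
$v = -24$ ($v = 3 \left(1 - 9\right) = 3 \left(-8\right) = -24$)
$v + y{\left(-12,0 \right)} k{\left(-12,7 \right)} = -24 + 0 \left(7 - 12\right) = -24 + 0 \left(-5\right) = -24 + 0 = -24$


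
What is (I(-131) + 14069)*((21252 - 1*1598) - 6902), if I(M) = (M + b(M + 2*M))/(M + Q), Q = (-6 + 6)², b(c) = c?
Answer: 179458896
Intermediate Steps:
Q = 0 (Q = 0² = 0)
I(M) = 4 (I(M) = (M + (M + 2*M))/(M + 0) = (M + 3*M)/M = (4*M)/M = 4)
(I(-131) + 14069)*((21252 - 1*1598) - 6902) = (4 + 14069)*((21252 - 1*1598) - 6902) = 14073*((21252 - 1598) - 6902) = 14073*(19654 - 6902) = 14073*12752 = 179458896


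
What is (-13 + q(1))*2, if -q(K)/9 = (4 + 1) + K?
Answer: -134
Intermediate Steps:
q(K) = -45 - 9*K (q(K) = -9*((4 + 1) + K) = -9*(5 + K) = -45 - 9*K)
(-13 + q(1))*2 = (-13 + (-45 - 9*1))*2 = (-13 + (-45 - 9))*2 = (-13 - 54)*2 = -67*2 = -134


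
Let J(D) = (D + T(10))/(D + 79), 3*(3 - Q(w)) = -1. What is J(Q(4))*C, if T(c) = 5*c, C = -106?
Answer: -16960/247 ≈ -68.664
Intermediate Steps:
Q(w) = 10/3 (Q(w) = 3 - ⅓*(-1) = 3 + ⅓ = 10/3)
J(D) = (50 + D)/(79 + D) (J(D) = (D + 5*10)/(D + 79) = (D + 50)/(79 + D) = (50 + D)/(79 + D))
J(Q(4))*C = ((50 + 10/3)/(79 + 10/3))*(-106) = ((160/3)/(247/3))*(-106) = ((3/247)*(160/3))*(-106) = (160/247)*(-106) = -16960/247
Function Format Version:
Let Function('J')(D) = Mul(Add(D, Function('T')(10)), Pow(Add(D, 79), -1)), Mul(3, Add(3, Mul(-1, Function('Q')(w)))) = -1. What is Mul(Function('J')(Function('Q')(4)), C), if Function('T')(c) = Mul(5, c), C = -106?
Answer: Rational(-16960, 247) ≈ -68.664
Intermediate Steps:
Function('Q')(w) = Rational(10, 3) (Function('Q')(w) = Add(3, Mul(Rational(-1, 3), -1)) = Add(3, Rational(1, 3)) = Rational(10, 3))
Function('J')(D) = Mul(Pow(Add(79, D), -1), Add(50, D)) (Function('J')(D) = Mul(Add(D, Mul(5, 10)), Pow(Add(D, 79), -1)) = Mul(Add(D, 50), Pow(Add(79, D), -1)) = Mul(Add(50, D), Pow(Add(79, D), -1)) = Mul(Pow(Add(79, D), -1), Add(50, D)))
Mul(Function('J')(Function('Q')(4)), C) = Mul(Mul(Pow(Add(79, Rational(10, 3)), -1), Add(50, Rational(10, 3))), -106) = Mul(Mul(Pow(Rational(247, 3), -1), Rational(160, 3)), -106) = Mul(Mul(Rational(3, 247), Rational(160, 3)), -106) = Mul(Rational(160, 247), -106) = Rational(-16960, 247)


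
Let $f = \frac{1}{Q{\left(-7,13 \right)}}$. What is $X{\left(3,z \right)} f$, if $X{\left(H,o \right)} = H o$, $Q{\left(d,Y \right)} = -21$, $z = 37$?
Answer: $- \frac{37}{7} \approx -5.2857$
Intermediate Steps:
$f = - \frac{1}{21}$ ($f = \frac{1}{-21} = - \frac{1}{21} \approx -0.047619$)
$X{\left(3,z \right)} f = 3 \cdot 37 \left(- \frac{1}{21}\right) = 111 \left(- \frac{1}{21}\right) = - \frac{37}{7}$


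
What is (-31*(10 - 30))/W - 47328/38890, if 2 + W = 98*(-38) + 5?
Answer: -100109644/72354845 ≈ -1.3836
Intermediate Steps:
W = -3721 (W = -2 + (98*(-38) + 5) = -2 + (-3724 + 5) = -2 - 3719 = -3721)
(-31*(10 - 30))/W - 47328/38890 = -31*(10 - 30)/(-3721) - 47328/38890 = -31*(-20)*(-1/3721) - 47328*1/38890 = 620*(-1/3721) - 23664/19445 = -620/3721 - 23664/19445 = -100109644/72354845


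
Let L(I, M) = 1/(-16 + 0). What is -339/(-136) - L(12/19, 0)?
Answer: 695/272 ≈ 2.5551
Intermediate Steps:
L(I, M) = -1/16 (L(I, M) = 1/(-16) = -1/16)
-339/(-136) - L(12/19, 0) = -339/(-136) - 1*(-1/16) = -339*(-1/136) + 1/16 = 339/136 + 1/16 = 695/272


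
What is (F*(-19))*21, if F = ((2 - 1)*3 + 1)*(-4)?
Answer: 6384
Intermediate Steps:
F = -16 (F = (1*3 + 1)*(-4) = (3 + 1)*(-4) = 4*(-4) = -16)
(F*(-19))*21 = -16*(-19)*21 = 304*21 = 6384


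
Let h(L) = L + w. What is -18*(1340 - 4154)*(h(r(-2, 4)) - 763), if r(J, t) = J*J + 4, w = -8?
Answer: -38647476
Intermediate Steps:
r(J, t) = 4 + J**2 (r(J, t) = J**2 + 4 = 4 + J**2)
h(L) = -8 + L (h(L) = L - 8 = -8 + L)
-18*(1340 - 4154)*(h(r(-2, 4)) - 763) = -18*(1340 - 4154)*((-8 + (4 + (-2)**2)) - 763) = -(-50652)*((-8 + (4 + 4)) - 763) = -(-50652)*((-8 + 8) - 763) = -(-50652)*(0 - 763) = -(-50652)*(-763) = -18*2147082 = -38647476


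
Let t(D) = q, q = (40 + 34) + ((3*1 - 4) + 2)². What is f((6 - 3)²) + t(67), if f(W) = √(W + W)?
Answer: 75 + 3*√2 ≈ 79.243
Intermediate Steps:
q = 75 (q = 74 + ((3 - 4) + 2)² = 74 + (-1 + 2)² = 74 + 1² = 74 + 1 = 75)
f(W) = √2*√W (f(W) = √(2*W) = √2*√W)
t(D) = 75
f((6 - 3)²) + t(67) = √2*√((6 - 3)²) + 75 = √2*√(3²) + 75 = √2*√9 + 75 = √2*3 + 75 = 3*√2 + 75 = 75 + 3*√2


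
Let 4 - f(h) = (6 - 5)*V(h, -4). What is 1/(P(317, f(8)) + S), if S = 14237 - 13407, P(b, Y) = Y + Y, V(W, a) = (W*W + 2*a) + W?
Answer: 1/710 ≈ 0.0014085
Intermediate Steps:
V(W, a) = W + W² + 2*a (V(W, a) = (W² + 2*a) + W = W + W² + 2*a)
f(h) = 12 - h - h² (f(h) = 4 - (6 - 5)*(h + h² + 2*(-4)) = 4 - (h + h² - 8) = 4 - (-8 + h + h²) = 4 + (8 - h - h²) = 12 - h - h²)
P(b, Y) = 2*Y
S = 830
1/(P(317, f(8)) + S) = 1/(2*(12 - 1*8 - 1*8²) + 830) = 1/(2*(12 - 8 - 1*64) + 830) = 1/(2*(12 - 8 - 64) + 830) = 1/(2*(-60) + 830) = 1/(-120 + 830) = 1/710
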